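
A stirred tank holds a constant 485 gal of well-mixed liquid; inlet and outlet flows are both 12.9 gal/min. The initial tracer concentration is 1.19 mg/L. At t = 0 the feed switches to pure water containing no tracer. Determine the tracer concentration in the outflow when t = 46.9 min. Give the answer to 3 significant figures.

Accumulation = in − out for the solute gives V dC/dt = Q(C_in − C).
Time constant τ = V/Q = 485/12.9 = 37.597 min.
Integrating: C(t) = C_in + (C₀ − C_in) e^(−t/τ).
C(46.9) = 0 + (1.19 − 0)·e^(−46.9/37.597) = 0 + (1.1900)·0.28724 = 0.34181 mg/L.

0.342 mg/L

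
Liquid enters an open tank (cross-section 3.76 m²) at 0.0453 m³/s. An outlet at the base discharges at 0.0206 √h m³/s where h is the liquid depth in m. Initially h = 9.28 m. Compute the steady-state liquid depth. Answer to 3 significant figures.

A dh/dt = Q_in − 0.0206 √h. Steady state requires inflow = outflow:
Q_in = 0.0206 √h_ss ⇒ √h_ss = 0.0453/0.0206 = 2.1990.
h_ss = 2.1990² = 4.8357 m. (Since h₀ = 9.28 m > h_ss, the level will fall toward this value.)

4.84 m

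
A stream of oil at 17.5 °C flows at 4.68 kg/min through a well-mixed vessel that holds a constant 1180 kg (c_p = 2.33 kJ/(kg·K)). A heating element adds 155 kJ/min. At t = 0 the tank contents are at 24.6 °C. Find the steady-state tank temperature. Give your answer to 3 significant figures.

31.7 °C

Unsteady energy balance on the tank contents: M c_p dT/dt = ṁ c_p (T_in − T) + 155.
At steady state dT/dt = 0 ⇒ T_ss = T_in + Q̇/(ṁ c_p) = 17.5 + 155/(4.68·2.33) = 31.714 °C.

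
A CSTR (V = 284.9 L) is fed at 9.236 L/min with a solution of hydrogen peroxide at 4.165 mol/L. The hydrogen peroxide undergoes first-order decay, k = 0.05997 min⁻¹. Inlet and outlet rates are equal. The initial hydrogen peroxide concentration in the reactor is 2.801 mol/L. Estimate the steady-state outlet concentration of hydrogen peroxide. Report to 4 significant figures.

1.461 mol/L

Species balance: V dC/dt = Q C_in − Q C − k V C.
Steady state (dC/dt = 0): C_ss = Q C_in/(Q + kV) = C_in/(1 + kV/Q).
C_ss = 9.236·4.165/(9.236 + 0.05997·284.9) = 38.4679/26.3215 = 1.46147 mol/L.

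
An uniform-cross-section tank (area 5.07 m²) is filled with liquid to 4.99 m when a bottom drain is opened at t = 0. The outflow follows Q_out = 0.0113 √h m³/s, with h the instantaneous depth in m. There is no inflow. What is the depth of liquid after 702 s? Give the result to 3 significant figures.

With no inflow, A dh/dt = −0.0113 √h.
This is separable: 2 d(√h)/dt = −0.0113/A, so √h = √h₀ − (0.0113/(2A)) t.
√h = √4.99 − 0.0113·702/(2·5.07) = 2.2338 − 0.78231 = 1.4515.
h = 1.4515² = 2.1069 m.

2.11 m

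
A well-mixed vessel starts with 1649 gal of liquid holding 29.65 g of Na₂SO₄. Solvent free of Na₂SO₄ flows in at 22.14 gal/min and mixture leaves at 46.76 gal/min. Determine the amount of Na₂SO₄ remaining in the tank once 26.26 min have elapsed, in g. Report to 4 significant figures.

Let m(t) be the amount of Na₂SO₄. Volume: V(t) = V₀ + (Q_in − Q_out) t = 1649 − 24.6200 t; V(26.26) = 1002.48 gal.
Species balance (pure solvent in): dm/dt = −Q_out · m/V(t).
dm/m = −Q_out dt/(V₀ − 24.6200 t); integrating gives ln(m/m₀) = −(Q_out/(Q_in−Q_out)) ln(V/V₀).
m = m₀ (V₀/V)^(Q_out/(Q_in−Q_out)) = 29.65 × (1649/1002.48)^(-1.89927) = 11.5214 g.

11.52 g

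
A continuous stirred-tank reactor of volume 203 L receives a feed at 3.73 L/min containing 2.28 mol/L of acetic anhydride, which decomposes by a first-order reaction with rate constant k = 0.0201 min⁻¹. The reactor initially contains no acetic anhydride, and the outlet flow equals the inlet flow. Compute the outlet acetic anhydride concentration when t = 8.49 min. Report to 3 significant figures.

0.303 mol/L

Species balance: V dC/dt = Q C_in − Q C − k V C.
This is linear with rate a = Q/V + k = 0.038474 min⁻¹.
C_ss = Q C_in/(Q + kV) = 1.0889 mol/L; C(t) = C_ss + (C₀ − C_ss) e^(−a t).
C(8.49) = 1.0889 + (-1.0889)·e^(−0.038474·8.49) = 1.0889 + (-1.0889)·0.72134 = 0.30343 mol/L.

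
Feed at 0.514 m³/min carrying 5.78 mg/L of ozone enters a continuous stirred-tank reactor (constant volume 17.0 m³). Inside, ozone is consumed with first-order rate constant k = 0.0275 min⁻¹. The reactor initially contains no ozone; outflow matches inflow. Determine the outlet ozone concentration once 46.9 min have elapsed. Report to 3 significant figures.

Species balance: V dC/dt = Q C_in − Q C − k V C.
dC/dt = (Q/V) C_in − (Q/V + k) C; effective rate a = Q/V + k = 0.030235 + 0.0275 = 0.057735 min⁻¹.
C_ss = Q C_in/(Q + kV) = 3.0269 mg/L; C(t) = C_ss + (C₀ − C_ss) e^(−a t).
C(46.9) = 3.0269 + (-3.0269)·e^(−0.057735·46.9) = 3.0269 + (-3.0269)·0.066684 = 2.8251 mg/L.

2.83 mg/L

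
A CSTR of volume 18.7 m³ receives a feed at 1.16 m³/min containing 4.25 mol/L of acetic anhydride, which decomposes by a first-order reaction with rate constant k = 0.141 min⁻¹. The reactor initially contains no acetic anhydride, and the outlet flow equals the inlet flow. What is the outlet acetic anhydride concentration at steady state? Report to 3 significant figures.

Accumulation = in − out − consumed: V dC/dt = Q C_in − Q C − k V C.
At steady state: 0 = Q C_in − (Q + kV) C_ss, so C_ss = Q C_in/(Q + kV).
C_ss = 1.16·4.25/(1.16 + 0.141·18.7) = 4.9300/3.7967 = 1.2985 mol/L.

1.30 mol/L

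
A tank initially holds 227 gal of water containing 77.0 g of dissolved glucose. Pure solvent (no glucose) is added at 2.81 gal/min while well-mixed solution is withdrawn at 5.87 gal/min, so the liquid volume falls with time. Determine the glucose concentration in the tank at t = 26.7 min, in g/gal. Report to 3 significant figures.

Let m(t) be the amount of glucose. Volume: V(t) = V₀ + (Q_in − Q_out) t = 227 − 3.0600 t; V(26.7) = 145.30 gal.
No glucose enters, so dm/dt = −Q_out · (m/V).
dm/m = −Q_out dt/(V₀ − 3.0600 t); integrating gives ln(m/m₀) = −(Q_out/(Q_in−Q_out)) ln(V/V₀).
m = m₀ (V₀/V)^(Q_out/(Q_in−Q_out)) = 77.0 × (227/145.30)^(-1.9183) = 32.718 g.
C = m/V = 32.718/145.30 = 0.22518 g/gal.

0.225 g/gal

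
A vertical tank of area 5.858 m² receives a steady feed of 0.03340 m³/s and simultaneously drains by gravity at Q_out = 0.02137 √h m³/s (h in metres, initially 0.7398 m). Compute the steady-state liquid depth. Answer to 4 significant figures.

Level balance: A dh/dt = 0.03340 − 0.02137 √h. Setting dh/dt = 0:
Q_in = 0.02137 √h_ss ⇒ √h_ss = 0.03340/0.02137 = 1.56294.
h_ss = 1.56294² = 2.44278 m. (Since h₀ = 0.7398 m < h_ss, the level will rise toward this value.)

2.443 m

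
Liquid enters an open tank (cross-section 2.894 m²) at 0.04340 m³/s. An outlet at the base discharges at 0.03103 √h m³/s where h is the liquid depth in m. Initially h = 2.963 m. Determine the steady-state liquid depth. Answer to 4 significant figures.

A dh/dt = Q_in − 0.03103 √h. Steady state requires inflow = outflow:
Q_in = 0.03103 √h_ss ⇒ √h_ss = 0.04340/0.03103 = 1.39865.
h_ss = 1.39865² = 1.95621 m. (Since h₀ = 2.963 m > h_ss, the level will fall toward this value.)

1.956 m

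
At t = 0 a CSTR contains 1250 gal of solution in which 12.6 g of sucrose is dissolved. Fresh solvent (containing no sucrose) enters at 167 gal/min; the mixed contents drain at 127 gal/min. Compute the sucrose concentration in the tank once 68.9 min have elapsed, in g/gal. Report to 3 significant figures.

7.79e-05 g/gal

Total volume: dV/dt = Q_in − Q_out = 40.000 gal/min, so V(t) = 1250 + 40.000 t and V(68.9) = 4006.0 gal.
Species balance (pure solvent in): dm/dt = −Q_out · m/V(t).
dm/m = −Q_out dt/(V₀ + 40.000 t); integrating gives ln(m/m₀) = −(Q_out/(Q_in−Q_out)) ln(V/V₀).
m = m₀ (V₀/V)^(Q_out/(Q_in−Q_out)) = 12.6 × (1250/4006.0)^(3.1750) = 0.31221 g.
C = m/V = 0.31221/4006.0 = 7.7937e-05 g/gal.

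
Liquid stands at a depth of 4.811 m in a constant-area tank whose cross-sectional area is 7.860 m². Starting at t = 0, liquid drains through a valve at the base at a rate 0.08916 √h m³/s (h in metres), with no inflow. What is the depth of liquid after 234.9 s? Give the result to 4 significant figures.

0.7415 m

A dh/dt = −Q_out = −0.08916 √h.
This is separable: 2 d(√h)/dt = −0.08916/A, so √h = √h₀ − (0.08916/(2A)) t.
√h = √4.811 − 0.08916·234.9/(2·7.860) = 2.19340 − 1.33230 = 0.861104.
h = 0.861104² = 0.741500 m.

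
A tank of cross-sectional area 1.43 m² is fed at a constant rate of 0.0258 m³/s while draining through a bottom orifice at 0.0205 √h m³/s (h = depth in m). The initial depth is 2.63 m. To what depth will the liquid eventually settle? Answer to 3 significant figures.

Mass balance (ρ constant): A dh/dt = Q_in − 0.0205 √h. At steady state dh/dt = 0:
Q_in = 0.0205 √h_ss ⇒ √h_ss = 0.0258/0.0205 = 1.2585.
h_ss = 1.2585² = 1.5839 m. (Since h₀ = 2.63 m > h_ss, the level will fall toward this value.)

1.58 m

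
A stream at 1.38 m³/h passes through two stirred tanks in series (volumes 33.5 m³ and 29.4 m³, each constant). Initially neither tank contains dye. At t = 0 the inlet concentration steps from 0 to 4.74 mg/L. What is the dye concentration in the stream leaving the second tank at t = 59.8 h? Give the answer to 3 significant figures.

Each tank obeys Vᵢ dCᵢ/dt = Q(Cᵢ₋₁ − Cᵢ), so τᵢ = Vᵢ/Q.
τ₁ = 33.5/1.38 = 24.275 h; τ₂ = 29.4/1.38 = 21.304 h.
Solving the cascade with C₁(0)=C₂(0)=0 gives C₂(t) = C_in[1 − (τ₁ e^(−t/τ₁) − τ₂ e^(−t/τ₂))/(τ₁ − τ₂)].
At t = 59.8: e^(−t/τ₁) = 0.085145, e^(−t/τ₂) = 0.060390.
C₂ = 4.74·[1 − (24.275·0.085145 − 21.304·0.060390)/(2.9710)] = 4.74·0.73734 = 3.4950 mg/L.

3.50 mg/L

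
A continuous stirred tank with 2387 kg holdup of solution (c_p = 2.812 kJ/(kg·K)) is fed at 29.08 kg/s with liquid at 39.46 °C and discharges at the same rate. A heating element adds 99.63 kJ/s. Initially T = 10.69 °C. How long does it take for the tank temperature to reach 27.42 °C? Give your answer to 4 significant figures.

67.00 s

Energy balance: M c_p dT/dt = ṁ c_p (T_in − T) + 99.63.
τ = M/ṁ = 82.0839 s; T_ss = T_in + Q̇/(ṁ c_p) = 40.6784 °C.
T(t) = T_ss + (T₀ − T_ss) e^(−t/τ). Set T = 27.42:
e^(−t/τ) = (27.42 − 40.6784)/(10.69 − 40.6784) = 0.442117
t = −82.0839 · ln(0.442117) = 66.9953 s.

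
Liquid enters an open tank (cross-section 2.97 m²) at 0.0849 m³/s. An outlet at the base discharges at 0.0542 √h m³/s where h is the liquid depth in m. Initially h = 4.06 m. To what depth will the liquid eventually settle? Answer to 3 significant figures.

A dh/dt = Q_in − 0.0542 √h. Steady state requires inflow = outflow:
Q_in = 0.0542 √h_ss ⇒ √h_ss = 0.0849/0.0542 = 1.5664.
h_ss = 1.5664² = 2.4537 m. (Since h₀ = 4.06 m > h_ss, the level will fall toward this value.)

2.45 m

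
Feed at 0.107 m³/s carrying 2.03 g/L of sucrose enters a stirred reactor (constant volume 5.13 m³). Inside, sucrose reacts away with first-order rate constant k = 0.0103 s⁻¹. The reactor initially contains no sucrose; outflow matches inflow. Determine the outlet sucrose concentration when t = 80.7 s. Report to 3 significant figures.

1.25 g/L

V dC/dt = Q(C_in − C) − k V C.
dC/dt = (Q/V) C_in − (Q/V + k) C; effective rate a = Q/V + k = 0.020858 + 0.0103 = 0.031158 s⁻¹.
C_ss = Q C_in/(Q + kV) = 1.3589 g/L; C(t) = C_ss + (C₀ − C_ss) e^(−a t).
C(80.7) = 1.3589 + (-1.3589)·e^(−0.031158·80.7) = 1.3589 + (-1.3589)·0.080909 = 1.2490 g/L.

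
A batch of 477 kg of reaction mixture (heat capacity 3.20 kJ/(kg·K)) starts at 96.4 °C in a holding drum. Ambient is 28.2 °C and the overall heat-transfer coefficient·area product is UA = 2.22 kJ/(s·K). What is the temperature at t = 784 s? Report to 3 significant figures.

Lumped-capacitance energy balance: M c_p dT/dt = UA(T_amb − T).
dT/dt = (T_ss − T)/τ with T_ss = T_amb = 28.200 °C, τ = M c_p/UA = 477·3.20/2.22 = 687.57 s.
Solution: T(t) = T_ss + (T₀ − T_ss) e^(−t/τ).
T(784) = 28.200 + (68.200)·0.31974 = 50.006 °C.

50.0 °C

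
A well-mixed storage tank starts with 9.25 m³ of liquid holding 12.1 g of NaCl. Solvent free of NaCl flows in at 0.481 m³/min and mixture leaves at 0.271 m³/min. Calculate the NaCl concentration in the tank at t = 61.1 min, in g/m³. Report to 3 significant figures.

0.178 g/m³

Let m(t) be the amount of NaCl. Volume: V(t) = V₀ + (Q_in − Q_out) t = 9.25 + 0.21000 t; V(61.1) = 22.081 m³.
Species balance (pure solvent in): dm/dt = −Q_out · m/V(t).
dm/m = −Q_out dt/(V₀ + 0.21000 t); integrating gives ln(m/m₀) = −(Q_out/(Q_in−Q_out)) ln(V/V₀).
m = m₀ (V₀/V)^(Q_out/(Q_in−Q_out)) = 12.1 × (9.25/22.081)^(1.2905) = 3.9368 g.
C = m/V = 3.9368/22.081 = 0.17829 g/m³.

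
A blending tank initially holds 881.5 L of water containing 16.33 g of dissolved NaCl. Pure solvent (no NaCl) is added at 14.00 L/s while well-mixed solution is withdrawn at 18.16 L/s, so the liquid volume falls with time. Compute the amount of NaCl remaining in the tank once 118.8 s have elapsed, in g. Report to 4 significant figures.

0.4505 g

Let m(t) be the amount of NaCl. Volume: V(t) = V₀ + (Q_in − Q_out) t = 881.5 − 4.16000 t; V(118.8) = 387.292 L.
Solute balance: dm/dt = 0 − Q_out C = −Q_out m/V(t).
Separate: dm/m = −Q_out dt/V(t) ⇒ ln(m/m₀) = −(Q_out/(Q_in−Q_out)) ln(V/V₀).
m = m₀ (V₀/V)^(Q_out/(Q_in−Q_out)) = 16.33 × (881.5/387.292)^(-4.36538) = 0.450549 g.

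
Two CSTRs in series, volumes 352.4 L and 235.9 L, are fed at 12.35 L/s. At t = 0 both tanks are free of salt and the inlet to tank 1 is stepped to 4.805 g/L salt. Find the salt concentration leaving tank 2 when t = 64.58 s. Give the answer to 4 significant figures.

3.624 g/L

Each tank obeys Vᵢ dCᵢ/dt = Q(Cᵢ₋₁ − Cᵢ), so τᵢ = Vᵢ/Q.
τ₁ = 352.4/12.35 = 28.5344 s; τ₂ = 235.9/12.35 = 19.1012 s.
Solving the cascade with C₁(0)=C₂(0)=0 gives C₂(t) = C_in[1 − (τ₁ e^(−t/τ₁) − τ₂ e^(−t/τ₂))/(τ₁ − τ₂)].
At t = 64.58: e^(−t/τ₁) = 0.104014, e^(−t/τ₂) = 0.0340156.
C₂ = 4.805·[1 − (28.5344·0.104014 − 19.1012·0.0340156)/(9.43320)] = 4.805·0.754247 = 3.62416 g/L.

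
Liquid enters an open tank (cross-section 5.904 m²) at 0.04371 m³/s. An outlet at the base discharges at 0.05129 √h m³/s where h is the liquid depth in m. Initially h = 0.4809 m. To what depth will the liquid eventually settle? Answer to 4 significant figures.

0.7263 m

Volume balance on the tank: A dh/dt = Q_in − 0.05129 √h. At steady state dh/dt = 0:
Q_in = 0.05129 √h_ss ⇒ √h_ss = 0.04371/0.05129 = 0.852213.
h_ss = 0.852213² = 0.726267 m. (Since h₀ = 0.4809 m < h_ss, the level will rise toward this value.)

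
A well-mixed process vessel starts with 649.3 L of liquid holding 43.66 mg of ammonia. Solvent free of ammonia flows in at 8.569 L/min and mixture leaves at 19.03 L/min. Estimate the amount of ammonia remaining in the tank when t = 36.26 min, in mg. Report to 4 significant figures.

8.847 mg

Total volume: dV/dt = Q_in − Q_out = -10.4610 L/min, so V(t) = 649.3 − 10.4610 t and V(36.26) = 269.984 L.
No ammonia enters, so dm/dt = −Q_out · (m/V).
dm/m = −Q_out dt/(V₀ − 10.4610 t); integrating gives ln(m/m₀) = −(Q_out/(Q_in−Q_out)) ln(V/V₀).
m = m₀ (V₀/V)^(Q_out/(Q_in−Q_out)) = 43.66 × (649.3/269.984)^(-1.81914) = 8.84703 mg.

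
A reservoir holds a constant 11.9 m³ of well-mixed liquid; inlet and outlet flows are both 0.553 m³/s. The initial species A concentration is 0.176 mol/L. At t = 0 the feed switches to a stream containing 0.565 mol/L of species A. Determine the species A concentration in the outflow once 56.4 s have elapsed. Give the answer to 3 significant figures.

0.537 mol/L

Transient balance on the dissolved component: V dC/dt = Q(C_in − C).
Rewrite as dC/dt + C/τ = C_in/τ, τ = V/Q = 21.519 s.
C approaches C_in exponentially: C(t) = C_in + (C₀ − C_in) e^(−t/τ).
C(56.4) = 0.565 + (0.176 − 0.565)·e^(−56.4/21.519) = 0.565 + (-0.38900)·0.072734 = 0.53671 mol/L.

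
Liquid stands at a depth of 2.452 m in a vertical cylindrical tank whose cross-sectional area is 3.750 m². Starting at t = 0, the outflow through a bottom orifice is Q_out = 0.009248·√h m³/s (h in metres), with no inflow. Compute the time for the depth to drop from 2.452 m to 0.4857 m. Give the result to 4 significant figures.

Accumulation of liquid (constant cross-section A): A dh/dt = −0.009248 √h.
This is separable: 2 d(√h)/dt = −0.009248/A, so √h = √h₀ − (0.009248/(2A)) t.
t = 2A(√h₀ − √h)/0.009248 = 2·3.750·(√2.452 − √0.4857)/0.009248
  = 7.50000 × (1.56589 − 0.696922) / 0.009248 = 704.718 s.

704.7 s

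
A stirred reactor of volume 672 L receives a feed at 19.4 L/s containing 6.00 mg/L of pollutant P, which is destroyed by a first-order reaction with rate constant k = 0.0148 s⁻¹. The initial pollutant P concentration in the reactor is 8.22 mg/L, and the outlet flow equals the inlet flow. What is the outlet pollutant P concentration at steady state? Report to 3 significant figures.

V dC/dt = Q(C_in − C) − k V C.
Steady state (dC/dt = 0): C_ss = Q C_in/(Q + kV) = C_in/(1 + kV/Q).
C_ss = 19.4·6.00/(19.4 + 0.0148·672) = 116.40/29.346 = 3.9665 mg/L.

3.97 mg/L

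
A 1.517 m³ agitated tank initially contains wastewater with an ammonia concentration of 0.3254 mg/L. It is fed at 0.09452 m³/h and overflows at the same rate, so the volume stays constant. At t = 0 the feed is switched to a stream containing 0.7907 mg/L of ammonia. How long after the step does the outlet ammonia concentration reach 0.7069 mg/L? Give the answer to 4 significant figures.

27.51 h

Unsteady species balance (constant V, well mixed): V dC/dt = Q(C_in − C), so τ = V/Q = 16.0495 h.
C(t) = C_in + (C₀ − C_in) e^(−t/τ). Set C = 0.7069 and solve for t:
e^(−t/τ) = (C − C_in)/(C₀ − C_in) = (0.7069 − 0.7907)/(0.3254 − 0.7907) = 0.180099
t = −τ ln(…) = 16.0495 × 1.71425 = 27.5129 h.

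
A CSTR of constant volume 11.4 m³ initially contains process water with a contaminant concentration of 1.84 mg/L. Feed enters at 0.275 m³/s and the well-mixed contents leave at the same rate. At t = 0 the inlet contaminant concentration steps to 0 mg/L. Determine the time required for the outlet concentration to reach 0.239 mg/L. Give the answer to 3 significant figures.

84.6 s

Unsteady species balance (constant V, well mixed): V dC/dt = Q(C_in − C), so τ = V/Q = 41.455 s.
C(t) = C_in + (C₀ − C_in) e^(−t/τ). Set C = 0.239 and solve for t:
e^(−t/τ) = (C − C_in)/(C₀ − C_in) = (0.239 − 0)/(1.84 − 0) = 0.12989
t = −τ ln(…) = 41.455 × 2.0411 = 84.611 s.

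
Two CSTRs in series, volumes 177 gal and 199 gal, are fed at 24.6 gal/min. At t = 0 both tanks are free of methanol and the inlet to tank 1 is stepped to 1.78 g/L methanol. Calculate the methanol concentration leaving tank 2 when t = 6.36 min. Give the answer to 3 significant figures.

0.362 g/L

Each tank obeys Vᵢ dCᵢ/dt = Q(Cᵢ₋₁ − Cᵢ), so τᵢ = Vᵢ/Q.
τ₁ = 177/24.6 = 7.1951 min; τ₂ = 199/24.6 = 8.0894 min.
Solving the cascade with C₁(0)=C₂(0)=0 gives C₂(t) = C_in[1 − (τ₁ e^(−t/τ₁) − τ₂ e^(−t/τ₂))/(τ₁ − τ₂)].
At t = 6.36: e^(−t/τ₁) = 0.41316, e^(−t/τ₂) = 0.45557.
C₂ = 1.78·[1 − (7.1951·0.41316 − 8.0894·0.45557)/(-0.89431)] = 1.78·0.20320 = 0.36170 g/L.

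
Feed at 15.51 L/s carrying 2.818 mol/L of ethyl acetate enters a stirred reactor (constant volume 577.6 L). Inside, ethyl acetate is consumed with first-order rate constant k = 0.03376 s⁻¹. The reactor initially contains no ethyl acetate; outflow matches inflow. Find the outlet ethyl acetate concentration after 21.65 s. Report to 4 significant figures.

V dC/dt = Q(C_in − C) − k V C.
dC/dt = (Q/V) C_in − (Q/V + k) C; effective rate a = Q/V + k = 0.0268525 + 0.03376 = 0.0606125 s⁻¹.
C_ss = Q C_in/(Q + kV) = 1.24843 mol/L; C(t) = C_ss + (C₀ − C_ss) e^(−a t).
C(21.65) = 1.24843 + (-1.24843)·e^(−0.0606125·21.65) = 1.24843 + (-1.24843)·0.269211 = 0.912338 mol/L.

0.9123 mol/L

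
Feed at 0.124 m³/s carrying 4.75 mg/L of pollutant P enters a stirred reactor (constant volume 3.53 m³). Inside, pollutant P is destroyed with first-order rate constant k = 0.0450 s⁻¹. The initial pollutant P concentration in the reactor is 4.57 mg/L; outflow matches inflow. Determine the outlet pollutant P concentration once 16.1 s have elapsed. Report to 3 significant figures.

Species balance: V dC/dt = Q C_in − Q C − k V C.
This is linear with rate a = Q/V + k = 0.080127 s⁻¹.
C_ss = Q C_in/(Q + kV) = 2.0824 mg/L; C(t) = C_ss + (C₀ − C_ss) e^(−a t).
C(16.1) = 2.0824 + (2.4876)·e^(−0.080127·16.1) = 2.0824 + (2.4876)·0.27526 = 2.7671 mg/L.

2.77 mg/L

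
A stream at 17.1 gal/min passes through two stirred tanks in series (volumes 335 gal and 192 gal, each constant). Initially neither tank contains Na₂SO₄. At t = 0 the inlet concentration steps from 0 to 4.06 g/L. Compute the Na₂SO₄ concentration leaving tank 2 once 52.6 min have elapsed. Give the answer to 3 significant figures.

3.46 g/L

Each tank obeys Vᵢ dCᵢ/dt = Q(Cᵢ₋₁ − Cᵢ), so τᵢ = Vᵢ/Q.
τ₁ = 335/17.1 = 19.591 min; τ₂ = 192/17.1 = 11.228 min.
Tank 1: C₁ = C_in(1 − e^(−t/τ₁)). Tank 2 (τ₁ ≠ τ₂): C₂ = C_in[1 − (τ₁ e^(−t/τ₁) − τ₂ e^(−t/τ₂))/(τ₁ − τ₂)].
At t = 52.6: e^(−t/τ₁) = 0.068224, e^(−t/τ₂) = 0.0092356.
C₂ = 4.06·[1 − (19.591·0.068224 − 11.228·0.0092356)/(8.3626)] = 4.06·0.85257 = 3.4615 g/L.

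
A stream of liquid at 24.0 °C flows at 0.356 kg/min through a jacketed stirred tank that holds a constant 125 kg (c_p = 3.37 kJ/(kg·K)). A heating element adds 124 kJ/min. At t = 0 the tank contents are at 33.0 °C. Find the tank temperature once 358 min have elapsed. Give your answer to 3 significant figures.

93.3 °C

Energy balance: M c_p dT/dt = ṁ c_p (T_in − T) + 124.
Rearrange: dT/dt = (T_ss − T)/τ with τ = M/ṁ = 351.12 min and T_ss = T_in + Q̇/(ṁ c_p) = 127.36 °C.
T approaches T_ss exponentially: T(t) = T_ss + (T₀ − T_ss) e^(−t/τ).
T(358) = 127.36 + (-94.357)·e^(−358/351.12) = 127.36 + (-94.357)·0.36074 = 93.318 °C.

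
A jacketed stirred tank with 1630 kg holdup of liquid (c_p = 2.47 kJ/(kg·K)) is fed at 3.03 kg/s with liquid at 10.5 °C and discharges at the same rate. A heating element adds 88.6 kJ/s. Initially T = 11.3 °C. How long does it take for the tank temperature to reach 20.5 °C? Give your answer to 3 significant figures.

First-law balance (no shaft work): M c_p dT/dt = ṁ c_p (T_in − T) + 88.6.
τ = M/ṁ = 537.95 s; T_ss = T_in + Q̇/(ṁ c_p) = 22.338 °C.
T(t) = T_ss + (T₀ − T_ss) e^(−t/τ). Set T = 20.5:
e^(−t/τ) = (20.5 − 22.338)/(11.3 − 22.338) = 0.16655
t = −537.95 · ln(0.16655) = 964.27 s.

964 s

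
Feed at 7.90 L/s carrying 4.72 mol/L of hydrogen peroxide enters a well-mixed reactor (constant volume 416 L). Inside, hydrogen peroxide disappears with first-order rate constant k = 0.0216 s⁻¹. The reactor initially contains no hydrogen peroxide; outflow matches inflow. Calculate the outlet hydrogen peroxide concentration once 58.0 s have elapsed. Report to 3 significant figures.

V dC/dt = Q(C_in − C) − k V C.
dC/dt = (Q/V) C_in − (Q/V + k) C; effective rate a = Q/V + k = 0.018990 + 0.0216 = 0.040590 s⁻¹.
C_ss = Q C_in/(Q + kV) = 2.2083 mol/L; C(t) = C_ss + (C₀ − C_ss) e^(−a t).
C(58.0) = 2.2083 + (-2.2083)·e^(−0.040590·58.0) = 2.2083 + (-2.2083)·0.094965 = 1.9986 mol/L.

2.00 mol/L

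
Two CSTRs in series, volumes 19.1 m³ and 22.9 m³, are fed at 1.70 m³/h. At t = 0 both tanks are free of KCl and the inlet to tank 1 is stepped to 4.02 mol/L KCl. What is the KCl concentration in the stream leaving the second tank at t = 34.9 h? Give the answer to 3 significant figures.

Each tank obeys Vᵢ dCᵢ/dt = Q(Cᵢ₋₁ − Cᵢ), so τᵢ = Vᵢ/Q.
τ₁ = 19.1/1.70 = 11.235 h; τ₂ = 22.9/1.70 = 13.471 h.
Tank 1: C₁ = C_in(1 − e^(−t/τ₁)). Tank 2 (τ₁ ≠ τ₂): C₂ = C_in[1 − (τ₁ e^(−t/τ₁) − τ₂ e^(−t/τ₂))/(τ₁ − τ₂)].
At t = 34.9: e^(−t/τ₁) = 0.044767, e^(−t/τ₂) = 0.074958.
C₂ = 4.02·[1 − (11.235·0.044767 − 13.471·0.074958)/(-2.2353)] = 4.02·0.77329 = 3.1086 mol/L.

3.11 mol/L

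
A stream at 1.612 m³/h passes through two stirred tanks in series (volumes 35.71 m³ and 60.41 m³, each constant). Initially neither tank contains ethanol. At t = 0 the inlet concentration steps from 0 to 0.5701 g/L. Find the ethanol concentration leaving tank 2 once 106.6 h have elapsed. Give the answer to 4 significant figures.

Each tank obeys Vᵢ dCᵢ/dt = Q(Cᵢ₋₁ − Cᵢ), so τᵢ = Vᵢ/Q.
τ₁ = 35.71/1.612 = 22.1526 h; τ₂ = 60.41/1.612 = 37.4752 h.
Solving the cascade with C₁(0)=C₂(0)=0 gives C₂(t) = C_in[1 − (τ₁ e^(−t/τ₁) − τ₂ e^(−t/τ₂))/(τ₁ − τ₂)].
At t = 106.6: e^(−t/τ₁) = 0.00813097, e^(−t/τ₂) = 0.0581605.
C₂ = 0.5701·[1 − (22.1526·0.00813097 − 37.4752·0.0581605)/(-15.3226)] = 0.5701·0.869509 = 0.495707 g/L.

0.4957 g/L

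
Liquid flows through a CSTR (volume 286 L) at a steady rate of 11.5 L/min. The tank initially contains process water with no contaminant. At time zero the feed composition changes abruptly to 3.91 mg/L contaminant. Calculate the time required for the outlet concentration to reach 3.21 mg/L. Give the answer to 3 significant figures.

Species balance: V dC/dt = Q(C_in − C) ⇒ τ = V/Q = 24.870 min.
C(t) = C_in + (C₀ − C_in) e^(−t/τ). Set C = 3.21 and solve for t:
e^(−t/τ) = (C − C_in)/(C₀ − C_in) = (3.21 − 3.91)/(0 − 3.91) = 0.17903
t = −τ ln(…) = 24.870 × 1.7202 = 42.781 min.

42.8 min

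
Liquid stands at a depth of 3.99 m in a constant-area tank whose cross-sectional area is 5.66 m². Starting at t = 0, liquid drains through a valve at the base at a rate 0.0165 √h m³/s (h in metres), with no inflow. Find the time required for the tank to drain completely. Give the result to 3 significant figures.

1370 s

With no inflow, A dh/dt = −0.0165 √h.
Separate and integrate: 2(√h − √h₀) = −(0.0165/A) t.
Tank is empty when √h = 0: t_empty = 2A√h₀/0.0165.
t_empty = 2·5.66·√3.99/0.0165 = 11.320·1.9975/0.0165 = 1370.4 s.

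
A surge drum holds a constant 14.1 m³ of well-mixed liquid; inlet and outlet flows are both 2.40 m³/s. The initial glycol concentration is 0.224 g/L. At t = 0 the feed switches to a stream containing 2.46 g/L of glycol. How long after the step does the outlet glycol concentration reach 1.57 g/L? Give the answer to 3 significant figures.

Accumulation = in − out for the solute gives V dC/dt = Q(C_in − C), so τ = V/Q = 5.8750 s.
C(t) = C_in + (C₀ − C_in) e^(−t/τ). Set C = 1.57 and solve for t:
e^(−t/τ) = (C − C_in)/(C₀ − C_in) = (1.57 − 2.46)/(0.224 − 2.46) = 0.39803
t = −τ ln(…) = 5.8750 × 0.92122 = 5.4122 s.

5.41 s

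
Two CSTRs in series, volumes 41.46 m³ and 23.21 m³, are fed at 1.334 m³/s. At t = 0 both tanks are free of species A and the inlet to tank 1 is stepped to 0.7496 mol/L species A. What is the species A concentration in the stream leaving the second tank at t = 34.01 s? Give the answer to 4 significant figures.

Species balance on tank i: dCᵢ/dt = (Cᵢ₋₁ − Cᵢ)/τᵢ with τᵢ = Vᵢ/Q.
τ₁ = 41.46/1.334 = 31.0795 s; τ₂ = 23.21/1.334 = 17.3988 s.
Tank 1: C₁ = C_in(1 − e^(−t/τ₁)). Tank 2 (τ₁ ≠ τ₂): C₂ = C_in[1 − (τ₁ e^(−t/τ₁) − τ₂ e^(−t/τ₂))/(τ₁ − τ₂)].
At t = 34.01: e^(−t/τ₁) = 0.334777, e^(−t/τ₂) = 0.141602.
C₂ = 0.7496·[1 − (31.0795·0.334777 − 17.3988·0.141602)/(13.6807)] = 0.7496·0.419548 = 0.314493 mol/L.

0.3145 mol/L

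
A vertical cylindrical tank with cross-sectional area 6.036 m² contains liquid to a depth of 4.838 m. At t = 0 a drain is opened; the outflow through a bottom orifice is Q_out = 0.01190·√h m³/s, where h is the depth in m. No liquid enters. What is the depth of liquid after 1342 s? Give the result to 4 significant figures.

Mass balance (ρ constant): A dh/dt = −0.01190 √h.
Separate and integrate: 2(√h − √h₀) = −(0.01190/A) t.
√h = √4.838 − 0.01190·1342/(2·6.036) = 2.19955 − 1.32288 = 0.876666.
h = 0.876666² = 0.768543 m.

0.7685 m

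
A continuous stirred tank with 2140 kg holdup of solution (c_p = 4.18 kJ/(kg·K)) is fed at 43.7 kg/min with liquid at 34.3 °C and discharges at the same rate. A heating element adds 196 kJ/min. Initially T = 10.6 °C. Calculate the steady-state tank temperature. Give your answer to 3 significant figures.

35.4 °C

M c_p dT/dt = ṁ c_p (T_in − T) + Q̇.
At steady state dT/dt = 0 ⇒ T_ss = T_in + Q̇/(ṁ c_p) = 34.3 + 196/(43.7·4.18) = 35.373 °C.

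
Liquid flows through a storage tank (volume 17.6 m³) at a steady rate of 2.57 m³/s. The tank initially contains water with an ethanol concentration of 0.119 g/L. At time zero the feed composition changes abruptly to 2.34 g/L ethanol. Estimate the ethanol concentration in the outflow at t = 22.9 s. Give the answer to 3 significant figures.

Unsteady species balance (constant V, well mixed): V dC/dt = Q(C_in − C).
So dC/dt = (C_in − C)/τ with τ = V/Q = 17.6/2.57 = 6.8482 s.
Integrating: C(t) = C_in + (C₀ − C_in) e^(−t/τ).
C(22.9) = 2.34 + (0.119 − 2.34)·e^(−22.9/6.8482) = 2.34 + (-2.2210)·0.035298 = 2.2616 g/L.

2.26 g/L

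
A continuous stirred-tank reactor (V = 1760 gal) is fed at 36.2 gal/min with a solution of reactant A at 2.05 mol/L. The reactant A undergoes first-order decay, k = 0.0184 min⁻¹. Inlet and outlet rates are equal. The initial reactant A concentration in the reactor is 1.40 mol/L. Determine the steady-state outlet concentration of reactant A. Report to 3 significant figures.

1.08 mol/L

Accumulation = in − out − consumed: V dC/dt = Q C_in − Q C − k V C.
Steady state (dC/dt = 0): C_ss = Q C_in/(Q + kV) = C_in/(1 + kV/Q).
C_ss = 36.2·2.05/(36.2 + 0.0184·1760) = 74.210/68.584 = 1.0820 mol/L.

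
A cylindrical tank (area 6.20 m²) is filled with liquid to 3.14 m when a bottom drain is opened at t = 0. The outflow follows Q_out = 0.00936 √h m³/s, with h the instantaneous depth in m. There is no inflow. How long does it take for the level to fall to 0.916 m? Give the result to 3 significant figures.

1080 s

Accumulation of liquid (constant cross-section A): A dh/dt = −0.00936 √h.
∫ h^(−1/2) dh = −(0.00936/A) ∫ dt, giving 2√h = 2√h₀ − (0.00936/A) t.
t = 2A(√h₀ − √h)/0.00936 = 2·6.20·(√3.14 − √0.916)/0.00936
  = 12.400 × (1.7720 − 0.95708) / 0.00936 = 1079.6 s.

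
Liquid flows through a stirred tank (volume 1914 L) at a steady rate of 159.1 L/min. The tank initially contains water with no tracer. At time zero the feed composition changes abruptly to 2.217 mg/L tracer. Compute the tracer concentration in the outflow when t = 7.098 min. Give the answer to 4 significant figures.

0.9881 mg/L

Transient balance on the dissolved component: V dC/dt = Q(C_in − C).
Time constant τ = V/Q = 1914/159.1 = 12.0302 min.
Integrating: C(t) = C_in + (C₀ − C_in) e^(−t/τ).
C(7.098) = 2.217 + (0 − 2.217)·e^(−7.098/12.0302) = 2.217 + (-2.21700)·0.554318 = 0.988077 mg/L.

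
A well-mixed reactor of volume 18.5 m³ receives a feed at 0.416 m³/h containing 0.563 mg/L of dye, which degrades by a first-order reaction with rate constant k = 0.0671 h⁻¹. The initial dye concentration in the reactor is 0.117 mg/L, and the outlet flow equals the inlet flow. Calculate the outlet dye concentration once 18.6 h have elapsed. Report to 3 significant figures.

Accumulation = in − out − consumed: V dC/dt = Q C_in − Q C − k V C.
This is linear with rate a = Q/V + k = 0.089586 h⁻¹.
C_ss = Q C_in/(Q + kV) = 0.14131 mg/L; C(t) = C_ss + (C₀ − C_ss) e^(−a t).
C(18.6) = 0.14131 + (-0.024315)·e^(−0.089586·18.6) = 0.14131 + (-0.024315)·0.18894 = 0.13672 mg/L.

0.137 mg/L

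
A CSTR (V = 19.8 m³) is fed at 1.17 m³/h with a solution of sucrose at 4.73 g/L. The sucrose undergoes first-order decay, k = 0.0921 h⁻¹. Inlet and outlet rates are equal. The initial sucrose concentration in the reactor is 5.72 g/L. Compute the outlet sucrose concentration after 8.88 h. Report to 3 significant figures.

2.86 g/L

V dC/dt = Q(C_in − C) − k V C.
dC/dt = (Q/V) C_in − (Q/V + k) C; effective rate a = Q/V + k = 0.059091 + 0.0921 = 0.15119 h⁻¹.
C_ss = Q C_in/(Q + kV) = 1.8487 g/L; C(t) = C_ss + (C₀ − C_ss) e^(−a t).
C(8.88) = 1.8487 + (3.8713)·e^(−0.15119·8.88) = 1.8487 + (3.8713)·0.26117 = 2.8597 g/L.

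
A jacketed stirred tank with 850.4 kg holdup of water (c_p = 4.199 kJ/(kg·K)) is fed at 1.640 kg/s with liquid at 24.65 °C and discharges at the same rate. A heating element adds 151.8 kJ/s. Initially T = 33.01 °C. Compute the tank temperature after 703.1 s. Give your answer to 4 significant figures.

43.17 °C

Heat balance on the well-mixed liquid: M c_p dT/dt = ṁ c_p (T_in − T) + 151.8.
Rearrange: dT/dt = (T_ss − T)/τ with τ = M/ṁ = 518.537 s and T_ss = T_in + Q̇/(ṁ c_p) = 46.6936 °C.
This is linear first-order; T(t) = T_ss + (T₀ − T_ss) e^(−t/τ).
T(703.1) = 46.6936 + (-13.6836)·e^(−703.1/518.537) = 46.6936 + (-13.6836)·0.257707 = 43.1672 °C.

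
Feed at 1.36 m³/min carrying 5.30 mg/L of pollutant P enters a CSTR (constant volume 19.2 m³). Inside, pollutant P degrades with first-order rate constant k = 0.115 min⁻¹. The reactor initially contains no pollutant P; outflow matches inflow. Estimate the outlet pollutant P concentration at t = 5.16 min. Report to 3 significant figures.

1.25 mg/L

Accumulation = in − out − consumed: V dC/dt = Q C_in − Q C − k V C.
dC/dt = (Q/V) C_in − (Q/V + k) C; effective rate a = Q/V + k = 0.070833 + 0.115 = 0.18583 min⁻¹.
C_ss = Q C_in/(Q + kV) = 2.0202 mg/L; C(t) = C_ss + (C₀ − C_ss) e^(−a t).
C(5.16) = 2.0202 + (-2.0202)·e^(−0.18583·5.16) = 2.0202 + (-2.0202)·0.38331 = 1.2458 mg/L.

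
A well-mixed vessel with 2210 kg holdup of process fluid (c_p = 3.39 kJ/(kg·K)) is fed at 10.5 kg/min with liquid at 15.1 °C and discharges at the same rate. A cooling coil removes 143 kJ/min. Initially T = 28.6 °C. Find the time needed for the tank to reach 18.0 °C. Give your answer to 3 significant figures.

196 min

Unsteady energy balance on the tank contents: M c_p dT/dt = ṁ c_p (T_in − T) − 143.
τ = M/ṁ = 210.48 min; T_ss = T_in − Q̇/(ṁ c_p) = 11.083 °C.
T(t) = T_ss + (T₀ − T_ss) e^(−t/τ). Set T = 18.0:
e^(−t/τ) = (18.0 − 11.083)/(28.6 − 11.083) = 0.39489
t = −210.48 · ln(0.39489) = 195.56 min.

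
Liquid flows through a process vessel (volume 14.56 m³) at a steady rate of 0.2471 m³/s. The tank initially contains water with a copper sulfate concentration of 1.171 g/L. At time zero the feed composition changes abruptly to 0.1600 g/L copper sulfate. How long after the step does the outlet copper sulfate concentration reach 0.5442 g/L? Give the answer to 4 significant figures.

Species balance: V dC/dt = Q(C_in − C) ⇒ τ = V/Q = 58.9235 s.
C(t) = C_in + (C₀ − C_in) e^(−t/τ). Set C = 0.5442 and solve for t:
e^(−t/τ) = (C − C_in)/(C₀ − C_in) = (0.5442 − 0.1600)/(1.171 − 0.1600) = 0.380020
t = −τ ln(…) = 58.9235 × 0.967532 = 57.0104 s.

57.01 s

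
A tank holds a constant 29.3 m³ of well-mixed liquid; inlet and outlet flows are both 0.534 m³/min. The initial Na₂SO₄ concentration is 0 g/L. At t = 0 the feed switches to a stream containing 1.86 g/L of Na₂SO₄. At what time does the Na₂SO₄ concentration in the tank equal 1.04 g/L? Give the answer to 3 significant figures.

44.9 min

Species balance: V dC/dt = Q(C_in − C) ⇒ τ = V/Q = 54.869 min.
C(t) = C_in + (C₀ − C_in) e^(−t/τ). Set C = 1.04 and solve for t:
e^(−t/τ) = (C − C_in)/(C₀ − C_in) = (1.04 − 1.86)/(0 − 1.86) = 0.44086
t = −τ ln(…) = 54.869 × 0.81903 = 44.939 min.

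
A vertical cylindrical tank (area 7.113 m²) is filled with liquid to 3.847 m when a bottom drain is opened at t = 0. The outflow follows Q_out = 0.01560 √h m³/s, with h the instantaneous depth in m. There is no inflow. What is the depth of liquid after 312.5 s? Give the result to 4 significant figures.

2.620 m

A dh/dt = −Q_out = −0.01560 √h.
Separate and integrate: 2(√h − √h₀) = −(0.01560/A) t.
√h = √3.847 − 0.01560·312.5/(2·7.113) = 1.96138 − 0.342682 = 1.61869.
h = 1.61869² = 2.62017 m.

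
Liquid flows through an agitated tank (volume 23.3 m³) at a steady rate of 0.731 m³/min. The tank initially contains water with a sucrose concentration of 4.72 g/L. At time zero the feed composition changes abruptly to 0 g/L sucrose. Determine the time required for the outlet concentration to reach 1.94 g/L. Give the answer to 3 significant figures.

28.3 min

Species balance: V dC/dt = Q(C_in − C) ⇒ τ = V/Q = 31.874 min.
C(t) = C_in + (C₀ − C_in) e^(−t/τ). Set C = 1.94 and solve for t:
e^(−t/τ) = (C − C_in)/(C₀ − C_in) = (1.94 − 0)/(4.72 − 0) = 0.41102
t = −τ ln(…) = 31.874 × 0.88912 = 28.340 min.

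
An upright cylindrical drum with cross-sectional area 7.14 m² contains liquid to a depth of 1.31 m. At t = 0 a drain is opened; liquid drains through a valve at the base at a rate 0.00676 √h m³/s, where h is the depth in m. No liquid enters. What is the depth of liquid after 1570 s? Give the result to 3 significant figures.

Unsteady balance on liquid volume: A dh/dt = −0.00676 √h.
∫ h^(−1/2) dh = −(0.00676/A) ∫ dt, giving 2√h = 2√h₀ − (0.00676/A) t.
√h = √1.31 − 0.00676·1570/(2·7.14) = 1.1446 − 0.74322 = 0.40133.
h = 0.40133² = 0.16107 m.

0.161 m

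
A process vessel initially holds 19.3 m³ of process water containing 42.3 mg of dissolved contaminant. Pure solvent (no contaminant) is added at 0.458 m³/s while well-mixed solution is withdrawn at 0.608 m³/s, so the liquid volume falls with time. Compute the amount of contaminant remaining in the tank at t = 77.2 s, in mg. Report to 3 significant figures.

Let m(t) be the amount of contaminant. Volume: V(t) = V₀ + (Q_in − Q_out) t = 19.3 − 0.15000 t; V(77.2) = 7.7200 m³.
No contaminant enters, so dm/dt = −Q_out · (m/V).
Separate: dm/m = −Q_out dt/V(t) ⇒ ln(m/m₀) = −(Q_out/(Q_in−Q_out)) ln(V/V₀).
m = m₀ (V₀/V)^(Q_out/(Q_in−Q_out)) = 42.3 × (19.3/7.7200)^(-4.0533) = 1.0312 mg.

1.03 mg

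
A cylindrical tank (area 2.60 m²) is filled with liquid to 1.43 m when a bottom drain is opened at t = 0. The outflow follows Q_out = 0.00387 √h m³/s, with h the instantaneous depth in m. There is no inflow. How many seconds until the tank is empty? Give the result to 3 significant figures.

With no inflow, A dh/dt = −0.00387 √h.
∫ h^(−1/2) dh = −(0.00387/A) ∫ dt, giving 2√h = 2√h₀ − (0.00387/A) t.
Tank is empty when √h = 0: t_empty = 2A√h₀/0.00387.
t_empty = 2·2.60·√1.43/0.00387 = 5.2000·1.1958/0.00387 = 1606.8 s.

1610 s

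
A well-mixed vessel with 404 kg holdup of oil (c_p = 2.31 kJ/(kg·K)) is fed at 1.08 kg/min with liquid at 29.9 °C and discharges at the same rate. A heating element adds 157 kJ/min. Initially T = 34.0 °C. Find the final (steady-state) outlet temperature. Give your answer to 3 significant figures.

Energy balance: M c_p dT/dt = ṁ c_p (T_in − T) + 157.
At steady state dT/dt = 0 ⇒ T_ss = T_in + Q̇/(ṁ c_p) = 29.9 + 157/(1.08·2.31) = 92.831 °C.

92.8 °C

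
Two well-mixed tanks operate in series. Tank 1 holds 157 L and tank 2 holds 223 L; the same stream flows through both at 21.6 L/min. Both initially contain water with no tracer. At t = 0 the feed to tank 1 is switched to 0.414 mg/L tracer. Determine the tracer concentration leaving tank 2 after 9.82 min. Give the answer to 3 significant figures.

0.129 mg/L

Species balance on tank i: dCᵢ/dt = (Cᵢ₋₁ − Cᵢ)/τᵢ with τᵢ = Vᵢ/Q.
τ₁ = 157/21.6 = 7.2685 min; τ₂ = 223/21.6 = 10.324 min.
Tank 1: C₁ = C_in(1 − e^(−t/τ₁)). Tank 2 (τ₁ ≠ τ₂): C₂ = C_in[1 − (τ₁ e^(−t/τ₁) − τ₂ e^(−t/τ₂))/(τ₁ − τ₂)].
At t = 9.82: e^(−t/τ₁) = 0.25897, e^(−t/τ₂) = 0.38629.
C₂ = 0.414·[1 − (7.2685·0.25897 − 10.324·0.38629)/(-3.0556)] = 0.414·0.31086 = 0.12870 mg/L.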